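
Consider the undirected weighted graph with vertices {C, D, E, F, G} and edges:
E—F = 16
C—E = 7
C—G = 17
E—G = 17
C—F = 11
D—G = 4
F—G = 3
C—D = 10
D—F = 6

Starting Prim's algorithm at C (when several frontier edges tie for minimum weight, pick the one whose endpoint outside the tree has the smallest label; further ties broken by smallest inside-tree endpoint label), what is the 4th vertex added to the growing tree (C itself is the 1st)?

G

Prim, starting at C.
Step 1: cheapest edge leaving the tree is C—E (7); add E.
Step 2: cheapest edge leaving the tree is C—D (10); add D.
Step 3: cheapest edge leaving the tree is D—G (4); add G.
Step 4: cheapest edge leaving the tree is F—G (3); add F.
Vertex order: C, E, D, G, F. The 4th vertex is G.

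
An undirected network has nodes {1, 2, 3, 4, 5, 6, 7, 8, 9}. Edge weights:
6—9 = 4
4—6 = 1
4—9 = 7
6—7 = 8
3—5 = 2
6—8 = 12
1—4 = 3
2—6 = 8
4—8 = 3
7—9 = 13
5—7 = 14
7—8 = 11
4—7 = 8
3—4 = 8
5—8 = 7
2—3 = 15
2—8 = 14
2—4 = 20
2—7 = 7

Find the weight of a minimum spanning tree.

35

Kruskal: consider edges lightest-first.
4—6 (1): add — endpoints in different components.
3—5 (2): add — endpoints in different components.
1—4 (3): add — endpoints in different components.
4—8 (3): add — endpoints in different components.
6—9 (4): add — endpoints in different components.
2—7 (7): add — endpoints in different components.
4—9 (7): skip — 4 and 9 already connected.
5—8 (7): add — endpoints in different components.
2—6 (8): add — endpoints in different components.
MST edges: 4—6, 3—5, 1—4, 4—8, 6—9, 2—7, 5—8, 2—6; total weight 1+2+3+3+4+7+7+8 = 35.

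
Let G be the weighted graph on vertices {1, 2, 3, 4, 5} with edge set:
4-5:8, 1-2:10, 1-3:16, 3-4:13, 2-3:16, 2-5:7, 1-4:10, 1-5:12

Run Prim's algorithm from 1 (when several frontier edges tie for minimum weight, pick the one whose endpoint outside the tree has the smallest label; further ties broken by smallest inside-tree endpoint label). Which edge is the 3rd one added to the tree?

4-5

Grow the tree from 1 using Prim:
Step 1: cheapest edge leaving the tree is 1-2 (10); add 2.
Step 2: cheapest edge leaving the tree is 2-5 (7); add 5.
Step 3: cheapest edge leaving the tree is 4-5 (8); add 4.
Step 4: cheapest edge leaving the tree is 3-4 (13); add 3.
The 3rd edge added is 4-5.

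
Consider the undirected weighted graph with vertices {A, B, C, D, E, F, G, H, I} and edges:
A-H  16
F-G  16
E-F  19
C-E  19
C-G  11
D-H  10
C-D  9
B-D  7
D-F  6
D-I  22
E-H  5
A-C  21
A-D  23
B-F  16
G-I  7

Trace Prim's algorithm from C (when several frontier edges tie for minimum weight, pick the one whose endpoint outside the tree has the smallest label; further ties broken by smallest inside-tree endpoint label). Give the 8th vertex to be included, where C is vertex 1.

Grow the tree from C using Prim:
Step 1: cheapest edge leaving the tree is C-D (9); add D.
Step 2: cheapest edge leaving the tree is D-F (6); add F.
Step 3: cheapest edge leaving the tree is B-D (7); add B.
Step 4: cheapest edge leaving the tree is D-H (10); add H.
Step 5: cheapest edge leaving the tree is E-H (5); add E.
Step 6: cheapest edge leaving the tree is C-G (11); add G.
Step 7: cheapest edge leaving the tree is G-I (7); add I.
Step 8: cheapest edge leaving the tree is A-H (16); add A.
Vertex order: C, D, F, B, H, E, G, I, A. The 8th vertex is I.

I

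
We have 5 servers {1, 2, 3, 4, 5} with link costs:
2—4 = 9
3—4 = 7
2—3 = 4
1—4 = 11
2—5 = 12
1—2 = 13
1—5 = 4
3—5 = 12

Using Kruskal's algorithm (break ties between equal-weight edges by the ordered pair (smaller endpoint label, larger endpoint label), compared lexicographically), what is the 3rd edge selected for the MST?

3-4

Sort edges by weight, then run Kruskal:
1—5 (4): add — endpoints in different components.
2—3 (4): add — endpoints in different components.
3—4 (7): add — endpoints in different components.
2—4 (9): skip — 2 and 4 already connected.
1—4 (11): add — endpoints in different components.
The 3rd edge added is 3—4.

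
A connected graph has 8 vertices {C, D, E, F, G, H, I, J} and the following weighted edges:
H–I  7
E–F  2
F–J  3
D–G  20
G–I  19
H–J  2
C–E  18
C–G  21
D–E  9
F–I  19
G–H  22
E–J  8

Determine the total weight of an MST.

Sort edges by weight, then run Kruskal:
E–F (2): add — endpoints in different components.
H–J (2): add — endpoints in different components.
F–J (3): add — endpoints in different components.
H–I (7): add — endpoints in different components.
E–J (8): skip — E and J already connected.
D–E (9): add — endpoints in different components.
C–E (18): add — endpoints in different components.
F–I (19): skip — F and I already connected.
G–I (19): add — endpoints in different components.
MST edges: E–F, H–J, F–J, H–I, D–E, C–E, G–I; total weight 2+2+3+7+9+18+19 = 60.

60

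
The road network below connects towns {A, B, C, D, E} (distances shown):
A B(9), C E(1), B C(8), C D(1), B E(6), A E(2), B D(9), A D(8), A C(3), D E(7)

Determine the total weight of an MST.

10

Sort edges by weight, then run Kruskal:
C D (1): add. Components now {A} {B} {C,D} {E}
C E (1): add. Components now {A} {B} {C,D,E}
A E (2): add. Components now {A,C,D,E} {B}
A C (3): skip — A and C already connected.
B E (6): add. Components now {A,B,C,D,E}
MST edges: C D, C E, A E, B E; total weight 1+1+2+6 = 10.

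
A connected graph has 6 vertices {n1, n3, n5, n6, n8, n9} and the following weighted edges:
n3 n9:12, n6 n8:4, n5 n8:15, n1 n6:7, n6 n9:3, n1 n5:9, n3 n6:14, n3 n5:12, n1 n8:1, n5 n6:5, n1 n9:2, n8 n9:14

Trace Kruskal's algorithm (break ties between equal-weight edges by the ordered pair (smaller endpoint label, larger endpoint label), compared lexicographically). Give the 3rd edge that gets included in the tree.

n6-n9

Sort edges by weight, then run Kruskal:
n1 n8 (1): add — endpoints in different components.
n1 n9 (2): add — endpoints in different components.
n6 n9 (3): add — endpoints in different components.
n6 n8 (4): skip — n6 and n8 already connected.
n5 n6 (5): add — endpoints in different components.
n1 n6 (7): skip — n6 and n1 already connected.
n1 n5 (9): skip — n5 and n1 already connected.
n3 n5 (12): add — endpoints in different components.
The 3rd edge added is n6 n9.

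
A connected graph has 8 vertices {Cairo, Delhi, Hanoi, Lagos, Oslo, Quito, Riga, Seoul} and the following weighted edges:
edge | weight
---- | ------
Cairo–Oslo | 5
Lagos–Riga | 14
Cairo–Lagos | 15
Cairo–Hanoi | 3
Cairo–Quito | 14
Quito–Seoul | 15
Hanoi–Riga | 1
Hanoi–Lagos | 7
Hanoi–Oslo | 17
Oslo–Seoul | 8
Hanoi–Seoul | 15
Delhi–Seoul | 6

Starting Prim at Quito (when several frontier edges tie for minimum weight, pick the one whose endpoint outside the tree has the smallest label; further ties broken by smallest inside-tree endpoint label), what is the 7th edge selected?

Prim, starting at Quito.
Step 1: frontier [Cairo–Quito 14, Quito–Seoul 15] → take Cairo–Quito (14); add Cairo.
Step 2: frontier [Cairo–Hanoi 3, Cairo–Oslo 5, Cairo–Lagos 15, Quito–Seoul 15] → take Cairo–Hanoi (3); add Hanoi.
Step 3: frontier [Cairo–Oslo 5, Cairo–Lagos 15, Hanoi–Riga 1, Hanoi–Lagos 7, Hanoi–Seoul 15, Hanoi–Oslo 17, Quito–Seoul 15] → take Hanoi–Riga (1); add Riga.
Step 4: frontier [Cairo–Oslo 5, Cairo–Lagos 15, Hanoi–Lagos 7, Hanoi–Seoul 15, Hanoi–Oslo 17, Quito–Seoul 15, Lagos–Riga 14] → take Cairo–Oslo (5); add Oslo.
Step 5: frontier [Cairo–Lagos 15, Hanoi–Lagos 7, Hanoi–Seoul 15, Oslo–Seoul 8, Quito–Seoul 15, Lagos–Riga 14] → take Hanoi–Lagos (7); add Lagos.
Step 6: frontier [Hanoi–Seoul 15, Oslo–Seoul 8, Quito–Seoul 15] → take Oslo–Seoul (8); add Seoul.
Step 7: frontier [Delhi–Seoul 6] → take Delhi–Seoul (6); add Delhi.
The 7th edge added is Delhi–Seoul.

Delhi-Seoul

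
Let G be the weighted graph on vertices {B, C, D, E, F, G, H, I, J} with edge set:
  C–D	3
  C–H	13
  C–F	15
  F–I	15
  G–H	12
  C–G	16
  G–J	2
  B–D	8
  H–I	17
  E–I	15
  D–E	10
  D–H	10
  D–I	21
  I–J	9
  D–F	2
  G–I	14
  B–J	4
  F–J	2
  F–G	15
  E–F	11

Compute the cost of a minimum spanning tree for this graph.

Kruskal's algorithm — process edges by increasing weight (ties by edge label):
D–F (2): add — endpoints in different components.
F–J (2): add — endpoints in different components.
G–J (2): add — endpoints in different components.
C–D (3): add — endpoints in different components.
B–J (4): add — endpoints in different components.
B–D (8): skip — B and D already connected.
I–J (9): add — endpoints in different components.
D–E (10): add — endpoints in different components.
D–H (10): add — endpoints in different components.
MST edges: D–F, F–J, G–J, C–D, B–J, I–J, D–E, D–H; total weight 2+2+2+3+4+9+10+10 = 42.

42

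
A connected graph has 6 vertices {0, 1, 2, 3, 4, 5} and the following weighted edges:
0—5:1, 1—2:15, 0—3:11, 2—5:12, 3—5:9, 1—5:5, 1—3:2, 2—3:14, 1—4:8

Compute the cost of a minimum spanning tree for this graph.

Kruskal: consider edges lightest-first.
0—5 (1): add. Components now {0,5} {1} {2} {3} {4}
1—3 (2): add. Components now {0,5} {1,3} {2} {4}
1—5 (5): add. Components now {0,1,3,5} {2} {4}
1—4 (8): add. Components now {0,1,3,4,5} {2}
3—5 (9): skip — 3 and 5 already connected.
0—3 (11): skip — 0 and 3 already connected.
2—5 (12): add. Components now {0,1,2,3,4,5}
MST edges: 0—5, 1—3, 1—5, 1—4, 2—5; total weight 1+2+5+8+12 = 28.

28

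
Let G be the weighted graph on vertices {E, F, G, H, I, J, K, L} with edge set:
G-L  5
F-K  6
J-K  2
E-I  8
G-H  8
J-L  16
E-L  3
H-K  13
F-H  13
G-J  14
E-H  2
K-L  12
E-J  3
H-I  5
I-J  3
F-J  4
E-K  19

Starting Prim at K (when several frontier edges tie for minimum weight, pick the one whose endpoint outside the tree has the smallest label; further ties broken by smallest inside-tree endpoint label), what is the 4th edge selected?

Grow the tree from K using Prim:
Step 1: cheapest edge leaving the tree is J-K (2); add J.
Step 2: cheapest edge leaving the tree is E-J (3); add E.
Step 3: cheapest edge leaving the tree is E-H (2); add H.
Step 4: cheapest edge leaving the tree is I-J (3); add I.
Step 5: cheapest edge leaving the tree is E-L (3); add L.
Step 6: cheapest edge leaving the tree is F-J (4); add F.
Step 7: cheapest edge leaving the tree is G-L (5); add G.
The 4th edge added is I-J.

I-J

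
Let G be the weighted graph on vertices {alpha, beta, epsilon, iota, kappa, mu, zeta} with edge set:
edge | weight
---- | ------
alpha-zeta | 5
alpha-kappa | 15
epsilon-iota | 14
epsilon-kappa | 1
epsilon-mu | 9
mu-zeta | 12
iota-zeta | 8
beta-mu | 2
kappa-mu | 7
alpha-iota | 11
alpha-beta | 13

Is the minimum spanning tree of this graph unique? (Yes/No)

Yes

Kruskal's algorithm — process edges by increasing weight (ties by edge label):
epsilon-kappa (1): add. Components now {epsilon,kappa} {iota} {mu} {beta} {zeta} {alpha}
beta-mu (2): add. Components now {epsilon,kappa} {iota} {beta,mu} {zeta} {alpha}
alpha-zeta (5): add. Components now {epsilon,kappa} {iota} {beta,mu} {alpha,zeta}
kappa-mu (7): add. Components now {beta,epsilon,kappa,mu} {iota} {alpha,zeta}
iota-zeta (8): add. Components now {beta,epsilon,kappa,mu} {alpha,iota,zeta}
epsilon-mu (9): skip — epsilon and mu already connected.
alpha-iota (11): skip — iota and alpha already connected.
mu-zeta (12): add. Components now {alpha,beta,epsilon,iota,kappa,mu,zeta}
Every non-tree edge has weight strictly greater than the heaviest edge on the tree path between its endpoints, so the MST is unique.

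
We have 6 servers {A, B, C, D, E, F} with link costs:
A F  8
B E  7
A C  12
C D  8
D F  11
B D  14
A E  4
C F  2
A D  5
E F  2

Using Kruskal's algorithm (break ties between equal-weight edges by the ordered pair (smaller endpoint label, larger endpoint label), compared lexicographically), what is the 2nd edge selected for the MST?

E-F

Kruskal: consider edges lightest-first.
C F (2): add. Components now {A} {B} {C,F} {D} {E}
E F (2): add. Components now {A} {B} {C,E,F} {D}
A E (4): add. Components now {A,C,E,F} {B} {D}
A D (5): add. Components now {A,C,D,E,F} {B}
B E (7): add. Components now {A,B,C,D,E,F}
The 2nd edge added is E F.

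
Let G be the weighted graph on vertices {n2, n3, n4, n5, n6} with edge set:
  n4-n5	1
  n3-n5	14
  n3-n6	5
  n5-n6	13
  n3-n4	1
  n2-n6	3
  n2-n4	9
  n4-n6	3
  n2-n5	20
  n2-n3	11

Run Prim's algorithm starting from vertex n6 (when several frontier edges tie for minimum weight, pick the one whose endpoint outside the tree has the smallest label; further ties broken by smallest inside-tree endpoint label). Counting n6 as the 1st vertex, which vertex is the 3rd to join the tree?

n4

Prim, starting at n6.
Step 1: cheapest edge leaving the tree is n2-n6 (3); add n2.
Step 2: cheapest edge leaving the tree is n4-n6 (3); add n4.
Step 3: cheapest edge leaving the tree is n3-n4 (1); add n3.
Step 4: cheapest edge leaving the tree is n4-n5 (1); add n5.
Vertex order: n6, n2, n4, n3, n5. The 3rd vertex is n4.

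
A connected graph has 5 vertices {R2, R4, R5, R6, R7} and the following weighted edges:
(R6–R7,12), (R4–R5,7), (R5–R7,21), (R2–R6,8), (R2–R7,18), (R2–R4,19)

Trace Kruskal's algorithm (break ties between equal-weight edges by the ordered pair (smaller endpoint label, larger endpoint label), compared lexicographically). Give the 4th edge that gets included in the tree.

R2-R4

Sort edges by weight, then run Kruskal:
R4–R5 (7): add — endpoints in different components.
R2–R6 (8): add — endpoints in different components.
R6–R7 (12): add — endpoints in different components.
R2–R7 (18): skip — R7 and R2 already connected.
R2–R4 (19): add — endpoints in different components.
The 4th edge added is R2–R4.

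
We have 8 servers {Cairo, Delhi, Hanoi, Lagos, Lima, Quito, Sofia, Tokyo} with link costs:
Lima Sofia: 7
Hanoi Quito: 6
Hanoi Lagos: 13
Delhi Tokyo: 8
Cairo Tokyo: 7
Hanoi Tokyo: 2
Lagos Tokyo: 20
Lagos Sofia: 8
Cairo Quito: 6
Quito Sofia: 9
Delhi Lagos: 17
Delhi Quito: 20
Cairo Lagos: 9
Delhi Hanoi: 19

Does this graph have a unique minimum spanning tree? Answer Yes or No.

Kruskal's algorithm — process edges by increasing weight (ties by edge label):
Hanoi Tokyo (2): add — endpoints in different components.
Cairo Quito (6): add — endpoints in different components.
Hanoi Quito (6): add — endpoints in different components.
Cairo Tokyo (7): skip — Tokyo and Cairo already connected.
Lima Sofia (7): add — endpoints in different components.
Delhi Tokyo (8): add — endpoints in different components.
Lagos Sofia (8): add — endpoints in different components.
Cairo Lagos (9): add — endpoints in different components.
Non-tree edge Quito Sofia has weight 9, equal to the heaviest edge on its tree cycle — swapping gives another MST of the same weight. Not unique.

No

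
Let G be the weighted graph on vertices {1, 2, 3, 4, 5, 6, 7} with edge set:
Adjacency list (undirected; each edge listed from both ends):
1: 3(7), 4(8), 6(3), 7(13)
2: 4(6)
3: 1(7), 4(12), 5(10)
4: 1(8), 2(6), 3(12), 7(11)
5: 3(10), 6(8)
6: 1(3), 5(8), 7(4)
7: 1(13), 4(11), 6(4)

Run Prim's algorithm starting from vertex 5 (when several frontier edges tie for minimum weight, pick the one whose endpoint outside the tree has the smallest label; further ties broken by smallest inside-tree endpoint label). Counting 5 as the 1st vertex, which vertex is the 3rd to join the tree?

1

Prim's algorithm from 5:
Step 1: frontier [5-6 8, 3-5 10] → take 5-6 (8); add 6.
Step 2: frontier [3-5 10, 1-6 3, 6-7 4] → take 1-6 (3); add 1.
Step 3: frontier [1-3 7, 1-4 8, 1-7 13, 3-5 10, 6-7 4] → take 6-7 (4); add 7.
Step 4: frontier [1-3 7, 1-4 8, 3-5 10, 4-7 11] → take 1-3 (7); add 3.
Step 5: frontier [1-4 8, 3-4 12, 4-7 11] → take 1-4 (8); add 4.
Step 6: frontier [2-4 6] → take 2-4 (6); add 2.
Vertex order: 5, 6, 1, 7, 3, 4, 2. The 3rd vertex is 1.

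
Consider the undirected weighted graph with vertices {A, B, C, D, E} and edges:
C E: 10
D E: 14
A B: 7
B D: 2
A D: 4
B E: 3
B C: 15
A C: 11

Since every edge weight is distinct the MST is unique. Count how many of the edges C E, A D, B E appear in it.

3

Sort edges by weight, then run Kruskal:
B D (2): add — endpoints in different components.
B E (3): add — endpoints in different components.
A D (4): add — endpoints in different components.
A B (7): skip — A and B already connected.
C E (10): add — endpoints in different components.
MST edge set: {B D, B E, A D, C E}.
Of the listed edges, {C E, A D, B E} are in the MST → 3.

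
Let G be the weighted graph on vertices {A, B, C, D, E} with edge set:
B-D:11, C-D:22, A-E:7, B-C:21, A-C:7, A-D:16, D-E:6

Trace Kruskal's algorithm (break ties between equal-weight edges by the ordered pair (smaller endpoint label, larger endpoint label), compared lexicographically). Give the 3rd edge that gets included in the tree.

A-E

Kruskal's algorithm — process edges by increasing weight (ties by edge label):
D-E (6): add. Components now {A} {B} {C} {D,E}
A-C (7): add. Components now {A,C} {B} {D,E}
A-E (7): add. Components now {A,C,D,E} {B}
B-D (11): add. Components now {A,B,C,D,E}
The 3rd edge added is A-E.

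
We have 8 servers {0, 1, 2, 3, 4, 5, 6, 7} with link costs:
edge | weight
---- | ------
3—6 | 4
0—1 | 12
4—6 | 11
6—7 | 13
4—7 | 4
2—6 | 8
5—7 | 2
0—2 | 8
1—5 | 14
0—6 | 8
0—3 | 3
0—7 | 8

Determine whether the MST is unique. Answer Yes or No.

Sort edges by weight, then run Kruskal:
5—7 (2): add — endpoints in different components.
0—3 (3): add — endpoints in different components.
3—6 (4): add — endpoints in different components.
4—7 (4): add — endpoints in different components.
0—2 (8): add — endpoints in different components.
0—6 (8): skip — 0 and 6 already connected.
0—7 (8): add — endpoints in different components.
2—6 (8): skip — 2 and 6 already connected.
4—6 (11): skip — 4 and 6 already connected.
0—1 (12): add — endpoints in different components.
Non-tree edge 2—6 has weight 8, equal to the heaviest edge on its tree cycle — swapping gives another MST of the same weight. Not unique.

No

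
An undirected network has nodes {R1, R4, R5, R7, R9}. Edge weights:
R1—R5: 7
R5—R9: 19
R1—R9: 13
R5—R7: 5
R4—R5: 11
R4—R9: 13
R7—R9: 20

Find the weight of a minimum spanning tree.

Kruskal's algorithm — process edges by increasing weight (ties by edge label):
R5—R7 (5): add. Components now {R1} {R5,R7} {R9} {R4}
R1—R5 (7): add. Components now {R1,R5,R7} {R9} {R4}
R4—R5 (11): add. Components now {R1,R4,R5,R7} {R9}
R1—R9 (13): add. Components now {R1,R4,R5,R7,R9}
MST edges: R5—R7, R1—R5, R4—R5, R1—R9; total weight 5+7+11+13 = 36.

36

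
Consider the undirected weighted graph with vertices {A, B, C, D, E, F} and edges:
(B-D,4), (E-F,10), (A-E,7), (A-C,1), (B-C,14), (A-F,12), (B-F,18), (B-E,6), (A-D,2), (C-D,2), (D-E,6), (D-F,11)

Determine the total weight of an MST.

23

Kruskal: consider edges lightest-first.
A-C (1): add — endpoints in different components.
A-D (2): add — endpoints in different components.
C-D (2): skip — C and D already connected.
B-D (4): add — endpoints in different components.
B-E (6): add — endpoints in different components.
D-E (6): skip — D and E already connected.
A-E (7): skip — A and E already connected.
E-F (10): add — endpoints in different components.
MST edges: A-C, A-D, B-D, B-E, E-F; total weight 1+2+4+6+10 = 23.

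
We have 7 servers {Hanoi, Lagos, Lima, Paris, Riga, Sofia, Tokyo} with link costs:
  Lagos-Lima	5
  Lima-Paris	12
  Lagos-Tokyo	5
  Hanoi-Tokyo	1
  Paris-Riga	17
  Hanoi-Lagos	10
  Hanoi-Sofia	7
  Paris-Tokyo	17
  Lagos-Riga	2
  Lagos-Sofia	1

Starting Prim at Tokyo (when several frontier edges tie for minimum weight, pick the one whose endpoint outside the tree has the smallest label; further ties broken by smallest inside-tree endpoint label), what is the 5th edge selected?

Lagos-Lima

Grow the tree from Tokyo using Prim:
Step 1: cheapest edge leaving the tree is Hanoi-Tokyo (1); add Hanoi.
Step 2: cheapest edge leaving the tree is Lagos-Tokyo (5); add Lagos.
Step 3: cheapest edge leaving the tree is Lagos-Sofia (1); add Sofia.
Step 4: cheapest edge leaving the tree is Lagos-Riga (2); add Riga.
Step 5: cheapest edge leaving the tree is Lagos-Lima (5); add Lima.
Step 6: cheapest edge leaving the tree is Lima-Paris (12); add Paris.
The 5th edge added is Lagos-Lima.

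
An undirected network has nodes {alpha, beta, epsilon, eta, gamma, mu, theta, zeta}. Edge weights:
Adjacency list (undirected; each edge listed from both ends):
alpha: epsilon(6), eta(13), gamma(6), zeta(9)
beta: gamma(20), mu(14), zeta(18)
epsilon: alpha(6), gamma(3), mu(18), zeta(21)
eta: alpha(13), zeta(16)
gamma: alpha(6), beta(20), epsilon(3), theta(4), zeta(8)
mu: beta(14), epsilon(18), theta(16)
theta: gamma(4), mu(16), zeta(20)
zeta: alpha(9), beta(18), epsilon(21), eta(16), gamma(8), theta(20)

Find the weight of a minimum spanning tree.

64

Prim's algorithm from alpha:
Step 1: cheapest edge leaving the tree is alpha—epsilon (6); add epsilon.
Step 2: cheapest edge leaving the tree is epsilon—gamma (3); add gamma.
Step 3: cheapest edge leaving the tree is gamma—theta (4); add theta.
Step 4: cheapest edge leaving the tree is gamma—zeta (8); add zeta.
Step 5: cheapest edge leaving the tree is alpha—eta (13); add eta.
Step 6: cheapest edge leaving the tree is mu—theta (16); add mu.
Step 7: cheapest edge leaving the tree is beta—mu (14); add beta.
MST edges: alpha—epsilon, epsilon—gamma, gamma—theta, gamma—zeta, alpha—eta, mu—theta, beta—mu; total weight 6+3+4+8+13+16+14 = 64.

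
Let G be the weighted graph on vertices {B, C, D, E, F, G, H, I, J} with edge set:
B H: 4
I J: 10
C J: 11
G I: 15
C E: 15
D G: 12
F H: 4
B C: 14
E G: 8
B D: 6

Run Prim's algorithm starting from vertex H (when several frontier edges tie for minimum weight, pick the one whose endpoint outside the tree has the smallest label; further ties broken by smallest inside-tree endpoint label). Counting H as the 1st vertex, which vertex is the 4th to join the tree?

Prim's algorithm from H:
Step 1: cheapest edge leaving the tree is B H (4); add B.
Step 2: cheapest edge leaving the tree is F H (4); add F.
Step 3: cheapest edge leaving the tree is B D (6); add D.
Step 4: cheapest edge leaving the tree is D G (12); add G.
Step 5: cheapest edge leaving the tree is E G (8); add E.
Step 6: cheapest edge leaving the tree is B C (14); add C.
Step 7: cheapest edge leaving the tree is C J (11); add J.
Step 8: cheapest edge leaving the tree is I J (10); add I.
Vertex order: H, B, F, D, G, E, C, J, I. The 4th vertex is D.

D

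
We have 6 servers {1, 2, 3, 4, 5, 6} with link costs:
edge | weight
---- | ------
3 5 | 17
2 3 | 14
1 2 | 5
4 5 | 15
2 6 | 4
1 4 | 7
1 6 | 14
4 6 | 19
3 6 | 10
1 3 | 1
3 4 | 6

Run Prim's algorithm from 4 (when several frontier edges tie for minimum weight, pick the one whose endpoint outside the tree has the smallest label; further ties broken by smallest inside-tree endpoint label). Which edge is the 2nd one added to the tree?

Prim, starting at 4.
Step 1: frontier [3 4 6, 1 4 7, 4 5 15, 4 6 19] → take 3 4 (6); add 3.
Step 2: frontier [1 3 1, 3 6 10, 2 3 14, 3 5 17, 1 4 7, 4 5 15, 4 6 19] → take 1 3 (1); add 1.
Step 3: frontier [1 2 5, 1 6 14, 3 6 10, 2 3 14, 3 5 17, 4 5 15, 4 6 19] → take 1 2 (5); add 2.
Step 4: frontier [1 6 14, 2 6 4, 3 6 10, 3 5 17, 4 5 15, 4 6 19] → take 2 6 (4); add 6.
Step 5: frontier [3 5 17, 4 5 15] → take 4 5 (15); add 5.
The 2nd edge added is 1 3.

1-3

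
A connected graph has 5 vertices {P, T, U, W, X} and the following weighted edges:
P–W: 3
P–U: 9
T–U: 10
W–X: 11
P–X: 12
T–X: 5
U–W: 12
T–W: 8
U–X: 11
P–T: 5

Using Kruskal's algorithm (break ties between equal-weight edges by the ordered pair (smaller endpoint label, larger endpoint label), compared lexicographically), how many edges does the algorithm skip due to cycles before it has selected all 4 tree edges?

1

Sort edges by weight, then run Kruskal:
P–W (3): add. Components now {X} {T} {P,W} {U}
P–T (5): add. Components now {X} {P,T,W} {U}
T–X (5): add. Components now {P,T,W,X} {U}
T–W (8): skip — T and W already connected.
P–U (9): add. Components now {P,T,U,W,X}
Edges rejected before the tree was complete: 1.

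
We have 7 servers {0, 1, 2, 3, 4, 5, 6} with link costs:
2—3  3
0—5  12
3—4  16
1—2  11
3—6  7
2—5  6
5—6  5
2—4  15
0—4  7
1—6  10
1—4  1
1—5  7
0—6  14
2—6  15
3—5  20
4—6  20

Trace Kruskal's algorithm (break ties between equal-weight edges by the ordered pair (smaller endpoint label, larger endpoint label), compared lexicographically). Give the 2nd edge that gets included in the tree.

Kruskal: consider edges lightest-first.
1—4 (1): add — endpoints in different components.
2—3 (3): add — endpoints in different components.
5—6 (5): add — endpoints in different components.
2—5 (6): add — endpoints in different components.
0—4 (7): add — endpoints in different components.
1—5 (7): add — endpoints in different components.
The 2nd edge added is 2—3.

2-3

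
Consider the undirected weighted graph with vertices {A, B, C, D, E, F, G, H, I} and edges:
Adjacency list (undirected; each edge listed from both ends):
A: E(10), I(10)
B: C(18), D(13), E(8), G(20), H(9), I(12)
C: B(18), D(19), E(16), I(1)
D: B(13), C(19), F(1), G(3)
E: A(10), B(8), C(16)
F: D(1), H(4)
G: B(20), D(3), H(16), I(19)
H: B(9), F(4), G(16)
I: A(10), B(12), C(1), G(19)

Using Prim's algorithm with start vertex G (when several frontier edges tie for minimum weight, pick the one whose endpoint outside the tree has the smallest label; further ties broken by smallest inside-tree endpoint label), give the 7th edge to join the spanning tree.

Prim, starting at G.
Step 1: cheapest edge leaving the tree is D—G (3); add D.
Step 2: cheapest edge leaving the tree is D—F (1); add F.
Step 3: cheapest edge leaving the tree is F—H (4); add H.
Step 4: cheapest edge leaving the tree is B—H (9); add B.
Step 5: cheapest edge leaving the tree is B—E (8); add E.
Step 6: cheapest edge leaving the tree is A—E (10); add A.
Step 7: cheapest edge leaving the tree is A—I (10); add I.
Step 8: cheapest edge leaving the tree is C—I (1); add C.
The 7th edge added is A—I.

A-I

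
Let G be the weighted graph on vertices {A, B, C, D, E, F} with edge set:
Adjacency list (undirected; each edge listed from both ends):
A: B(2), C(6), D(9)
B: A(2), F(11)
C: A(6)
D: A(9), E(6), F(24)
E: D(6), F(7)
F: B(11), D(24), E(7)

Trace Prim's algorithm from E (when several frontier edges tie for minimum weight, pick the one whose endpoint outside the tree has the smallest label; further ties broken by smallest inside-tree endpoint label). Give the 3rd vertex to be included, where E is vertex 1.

Prim, starting at E.
Step 1: frontier [D E 6, E F 7] → take D E (6); add D.
Step 2: frontier [A D 9, D F 24, E F 7] → take E F (7); add F.
Step 3: frontier [A D 9, B F 11] → take A D (9); add A.
Step 4: frontier [A B 2, A C 6, B F 11] → take A B (2); add B.
Step 5: frontier [A C 6] → take A C (6); add C.
Vertex order: E, D, F, A, B, C. The 3rd vertex is F.

F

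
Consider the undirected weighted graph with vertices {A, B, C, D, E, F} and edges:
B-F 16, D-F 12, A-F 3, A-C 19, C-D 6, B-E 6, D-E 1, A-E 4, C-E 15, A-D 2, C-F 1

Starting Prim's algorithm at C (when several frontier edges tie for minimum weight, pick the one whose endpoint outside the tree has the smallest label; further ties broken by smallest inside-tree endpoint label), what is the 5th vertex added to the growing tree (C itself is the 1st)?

Prim, starting at C.
Step 1: frontier [C-F 1, C-D 6, C-E 15, A-C 19] → take C-F (1); add F.
Step 2: frontier [C-D 6, C-E 15, A-C 19, A-F 3, D-F 12, B-F 16] → take A-F (3); add A.
Step 3: frontier [A-D 2, A-E 4, C-D 6, C-E 15, D-F 12, B-F 16] → take A-D (2); add D.
Step 4: frontier [A-E 4, C-E 15, D-E 1, B-F 16] → take D-E (1); add E.
Step 5: frontier [B-E 6, B-F 16] → take B-E (6); add B.
Vertex order: C, F, A, D, E, B. The 5th vertex is E.

E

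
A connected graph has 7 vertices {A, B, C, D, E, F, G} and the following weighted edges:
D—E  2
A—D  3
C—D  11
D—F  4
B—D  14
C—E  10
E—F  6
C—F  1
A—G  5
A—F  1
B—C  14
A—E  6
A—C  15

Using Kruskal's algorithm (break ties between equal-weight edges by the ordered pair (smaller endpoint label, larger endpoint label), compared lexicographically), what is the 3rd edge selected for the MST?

Sort edges by weight, then run Kruskal:
A—F (1): add — endpoints in different components.
C—F (1): add — endpoints in different components.
D—E (2): add — endpoints in different components.
A—D (3): add — endpoints in different components.
D—F (4): skip — D and F already connected.
A—G (5): add — endpoints in different components.
A—E (6): skip — A and E already connected.
E—F (6): skip — E and F already connected.
C—E (10): skip — C and E already connected.
C—D (11): skip — C and D already connected.
B—C (14): add — endpoints in different components.
The 3rd edge added is D—E.

D-E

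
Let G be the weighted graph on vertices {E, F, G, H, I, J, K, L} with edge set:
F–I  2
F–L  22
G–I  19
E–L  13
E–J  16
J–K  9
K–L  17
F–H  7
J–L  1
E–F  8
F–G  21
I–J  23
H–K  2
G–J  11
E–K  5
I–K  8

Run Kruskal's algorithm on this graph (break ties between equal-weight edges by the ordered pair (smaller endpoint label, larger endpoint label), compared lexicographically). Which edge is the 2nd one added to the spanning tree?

F-I

Kruskal: consider edges lightest-first.
J–L (1): add — endpoints in different components.
F–I (2): add — endpoints in different components.
H–K (2): add — endpoints in different components.
E–K (5): add — endpoints in different components.
F–H (7): add — endpoints in different components.
E–F (8): skip — E and F already connected.
I–K (8): skip — I and K already connected.
J–K (9): add — endpoints in different components.
G–J (11): add — endpoints in different components.
The 2nd edge added is F–I.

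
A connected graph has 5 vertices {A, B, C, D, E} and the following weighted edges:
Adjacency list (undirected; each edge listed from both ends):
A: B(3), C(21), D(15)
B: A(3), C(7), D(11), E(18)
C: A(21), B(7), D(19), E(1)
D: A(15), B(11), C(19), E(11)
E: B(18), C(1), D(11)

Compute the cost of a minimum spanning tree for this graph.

22

Kruskal: consider edges lightest-first.
C–E (1): add — endpoints in different components.
A–B (3): add — endpoints in different components.
B–C (7): add — endpoints in different components.
B–D (11): add — endpoints in different components.
MST edges: C–E, A–B, B–C, B–D; total weight 1+3+7+11 = 22.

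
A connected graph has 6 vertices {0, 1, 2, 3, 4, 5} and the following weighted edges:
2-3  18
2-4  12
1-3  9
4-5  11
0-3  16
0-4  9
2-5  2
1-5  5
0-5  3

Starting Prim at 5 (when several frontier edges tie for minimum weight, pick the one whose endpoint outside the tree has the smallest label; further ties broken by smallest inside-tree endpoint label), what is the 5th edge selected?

0-4

Prim's algorithm from 5:
Step 1: frontier [2-5 2, 0-5 3, 1-5 5, 4-5 11] → take 2-5 (2); add 2.
Step 2: frontier [2-4 12, 2-3 18, 0-5 3, 1-5 5, 4-5 11] → take 0-5 (3); add 0.
Step 3: frontier [0-4 9, 0-3 16, 2-4 12, 2-3 18, 1-5 5, 4-5 11] → take 1-5 (5); add 1.
Step 4: frontier [0-4 9, 0-3 16, 1-3 9, 2-4 12, 2-3 18, 4-5 11] → take 1-3 (9); add 3.
Step 5: frontier [0-4 9, 2-4 12, 4-5 11] → take 0-4 (9); add 4.
The 5th edge added is 0-4.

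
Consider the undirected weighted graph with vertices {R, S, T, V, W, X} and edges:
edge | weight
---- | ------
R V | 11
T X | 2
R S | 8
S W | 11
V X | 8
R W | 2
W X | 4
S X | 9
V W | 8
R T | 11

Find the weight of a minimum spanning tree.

Prim, starting at X.
Step 1: cheapest edge leaving the tree is T X (2); add T.
Step 2: cheapest edge leaving the tree is W X (4); add W.
Step 3: cheapest edge leaving the tree is R W (2); add R.
Step 4: cheapest edge leaving the tree is R S (8); add S.
Step 5: cheapest edge leaving the tree is V W (8); add V.
MST edges: T X, W X, R W, R S, V W; total weight 2+4+2+8+8 = 24.

24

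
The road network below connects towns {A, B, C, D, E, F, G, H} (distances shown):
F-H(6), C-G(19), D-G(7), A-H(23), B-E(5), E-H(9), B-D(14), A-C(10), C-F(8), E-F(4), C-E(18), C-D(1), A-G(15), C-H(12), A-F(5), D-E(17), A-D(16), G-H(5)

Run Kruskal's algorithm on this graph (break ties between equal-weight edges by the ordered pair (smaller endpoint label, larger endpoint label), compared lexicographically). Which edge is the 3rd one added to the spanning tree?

Kruskal: consider edges lightest-first.
C-D (1): add — endpoints in different components.
E-F (4): add — endpoints in different components.
A-F (5): add — endpoints in different components.
B-E (5): add — endpoints in different components.
G-H (5): add — endpoints in different components.
F-H (6): add — endpoints in different components.
D-G (7): add — endpoints in different components.
The 3rd edge added is A-F.

A-F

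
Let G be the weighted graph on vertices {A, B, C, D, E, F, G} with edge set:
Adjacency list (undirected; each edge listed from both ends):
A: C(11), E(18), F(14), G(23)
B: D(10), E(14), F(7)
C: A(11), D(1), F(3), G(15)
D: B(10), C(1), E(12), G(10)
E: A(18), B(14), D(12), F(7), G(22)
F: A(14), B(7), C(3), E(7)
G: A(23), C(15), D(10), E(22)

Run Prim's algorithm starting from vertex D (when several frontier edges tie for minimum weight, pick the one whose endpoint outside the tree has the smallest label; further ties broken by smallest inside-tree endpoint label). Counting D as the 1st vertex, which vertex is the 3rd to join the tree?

Prim, starting at D.
Step 1: frontier [C—D 1, B—D 10, D—G 10, D—E 12] → take C—D (1); add C.
Step 2: frontier [C—F 3, A—C 11, C—G 15, B—D 10, D—G 10, D—E 12] → take C—F (3); add F.
Step 3: frontier [A—C 11, C—G 15, B—D 10, D—G 10, D—E 12, B—F 7, E—F 7, A—F 14] → take B—F (7); add B.
Step 4: frontier [B—E 14, A—C 11, C—G 15, D—G 10, D—E 12, E—F 7, A—F 14] → take E—F (7); add E.
Step 5: frontier [A—C 11, C—G 15, D—G 10, A—E 18, E—G 22, A—F 14] → take D—G (10); add G.
Step 6: frontier [A—C 11, A—E 18, A—F 14, A—G 23] → take A—C (11); add A.
Vertex order: D, C, F, B, E, G, A. The 3rd vertex is F.

F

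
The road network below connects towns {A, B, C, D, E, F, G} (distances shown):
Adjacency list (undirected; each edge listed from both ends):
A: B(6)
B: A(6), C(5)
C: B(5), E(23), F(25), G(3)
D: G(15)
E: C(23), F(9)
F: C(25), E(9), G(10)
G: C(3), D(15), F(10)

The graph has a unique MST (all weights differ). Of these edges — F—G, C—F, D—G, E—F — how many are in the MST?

Kruskal: consider edges lightest-first.
C—G (3): add. Components now {A} {B} {C,G} {D} {E} {F}
B—C (5): add. Components now {A} {B,C,G} {D} {E} {F}
A—B (6): add. Components now {A,B,C,G} {D} {E} {F}
E—F (9): add. Components now {A,B,C,G} {D} {E,F}
F—G (10): add. Components now {A,B,C,E,F,G} {D}
D—G (15): add. Components now {A,B,C,D,E,F,G}
MST edge set: {C—G, B—C, A—B, E—F, F—G, D—G}.
Of the listed edges, {F—G, D—G, E—F} are in the MST → 3.

3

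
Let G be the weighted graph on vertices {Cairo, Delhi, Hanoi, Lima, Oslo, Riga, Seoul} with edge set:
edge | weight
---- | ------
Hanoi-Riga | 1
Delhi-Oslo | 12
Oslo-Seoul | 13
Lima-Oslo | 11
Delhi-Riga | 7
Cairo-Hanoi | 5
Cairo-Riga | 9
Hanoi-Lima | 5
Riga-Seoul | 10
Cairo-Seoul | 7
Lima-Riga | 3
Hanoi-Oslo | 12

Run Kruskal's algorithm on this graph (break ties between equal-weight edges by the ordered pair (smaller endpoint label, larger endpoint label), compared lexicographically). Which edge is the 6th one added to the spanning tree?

Lima-Oslo

Kruskal's algorithm — process edges by increasing weight (ties by edge label):
Hanoi-Riga (1): add — endpoints in different components.
Lima-Riga (3): add — endpoints in different components.
Cairo-Hanoi (5): add — endpoints in different components.
Hanoi-Lima (5): skip — Lima and Hanoi already connected.
Cairo-Seoul (7): add — endpoints in different components.
Delhi-Riga (7): add — endpoints in different components.
Cairo-Riga (9): skip — Cairo and Riga already connected.
Riga-Seoul (10): skip — Riga and Seoul already connected.
Lima-Oslo (11): add — endpoints in different components.
The 6th edge added is Lima-Oslo.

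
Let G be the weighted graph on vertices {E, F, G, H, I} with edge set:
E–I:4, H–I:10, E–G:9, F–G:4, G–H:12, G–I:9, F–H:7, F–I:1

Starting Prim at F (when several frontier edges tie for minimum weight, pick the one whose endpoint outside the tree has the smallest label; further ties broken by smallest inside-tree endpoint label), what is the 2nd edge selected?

E-I

Prim's algorithm from F:
Step 1: frontier [F–I 1, F–G 4, F–H 7] → take F–I (1); add I.
Step 2: frontier [F–G 4, F–H 7, E–I 4, G–I 9, H–I 10] → take E–I (4); add E.
Step 3: frontier [E–G 9, F–G 4, F–H 7, G–I 9, H–I 10] → take F–G (4); add G.
Step 4: frontier [F–H 7, G–H 12, H–I 10] → take F–H (7); add H.
The 2nd edge added is E–I.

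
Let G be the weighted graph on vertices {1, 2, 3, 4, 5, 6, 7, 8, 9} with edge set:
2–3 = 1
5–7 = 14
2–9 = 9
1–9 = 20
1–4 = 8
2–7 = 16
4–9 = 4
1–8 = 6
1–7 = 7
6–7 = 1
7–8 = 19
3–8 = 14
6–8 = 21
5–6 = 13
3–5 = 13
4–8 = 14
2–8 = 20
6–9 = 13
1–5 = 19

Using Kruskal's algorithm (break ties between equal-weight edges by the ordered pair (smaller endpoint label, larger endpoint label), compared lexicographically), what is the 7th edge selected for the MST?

2-9

Kruskal's algorithm — process edges by increasing weight (ties by edge label):
2–3 (1): add — endpoints in different components.
6–7 (1): add — endpoints in different components.
4–9 (4): add — endpoints in different components.
1–8 (6): add — endpoints in different components.
1–7 (7): add — endpoints in different components.
1–4 (8): add — endpoints in different components.
2–9 (9): add — endpoints in different components.
3–5 (13): add — endpoints in different components.
The 7th edge added is 2–9.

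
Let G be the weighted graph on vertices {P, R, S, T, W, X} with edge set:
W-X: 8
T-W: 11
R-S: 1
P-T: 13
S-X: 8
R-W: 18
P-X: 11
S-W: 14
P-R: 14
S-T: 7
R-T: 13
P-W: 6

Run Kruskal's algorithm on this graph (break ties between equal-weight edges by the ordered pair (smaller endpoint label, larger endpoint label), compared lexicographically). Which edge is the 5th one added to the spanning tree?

W-X

Kruskal: consider edges lightest-first.
R-S (1): add. Components now {X} {R,S} {P} {T} {W}
P-W (6): add. Components now {X} {R,S} {P,W} {T}
S-T (7): add. Components now {X} {R,S,T} {P,W}
S-X (8): add. Components now {R,S,T,X} {P,W}
W-X (8): add. Components now {P,R,S,T,W,X}
The 5th edge added is W-X.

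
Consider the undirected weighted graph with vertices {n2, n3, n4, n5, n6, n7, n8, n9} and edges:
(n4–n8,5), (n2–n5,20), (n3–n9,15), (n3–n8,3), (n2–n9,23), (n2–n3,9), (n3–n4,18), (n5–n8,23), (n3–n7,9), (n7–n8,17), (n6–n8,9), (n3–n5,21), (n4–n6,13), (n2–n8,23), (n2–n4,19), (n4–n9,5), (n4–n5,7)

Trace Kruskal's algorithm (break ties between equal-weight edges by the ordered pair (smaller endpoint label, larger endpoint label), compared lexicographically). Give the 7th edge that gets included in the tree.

Kruskal's algorithm — process edges by increasing weight (ties by edge label):
n3–n8 (3): add — endpoints in different components.
n4–n8 (5): add — endpoints in different components.
n4–n9 (5): add — endpoints in different components.
n4–n5 (7): add — endpoints in different components.
n2–n3 (9): add — endpoints in different components.
n3–n7 (9): add — endpoints in different components.
n6–n8 (9): add — endpoints in different components.
The 7th edge added is n6–n8.

n6-n8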